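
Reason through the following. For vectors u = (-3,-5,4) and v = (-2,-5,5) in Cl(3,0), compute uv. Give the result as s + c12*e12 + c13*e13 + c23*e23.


In Cl(3,0): e_i^2 = 1, e_ie_j = -e_je_i for i != j.
Scalar part = u . v = (-3)*(-2) + (-5)*(-5) + 4*5
= 6 + 25 + 20 = 51
e12 coeff = (-3)*(-5) - (-5)*(-2) = 15 - 10 = 5
e13 coeff = (-3)*5 - 4*(-2) = -15 - (-8) = -7
e23 coeff = (-5)*5 - 4*(-5) = -25 - (-20) = -5
uv = 51 + 5*e12 - 7*e13 - 5*e23


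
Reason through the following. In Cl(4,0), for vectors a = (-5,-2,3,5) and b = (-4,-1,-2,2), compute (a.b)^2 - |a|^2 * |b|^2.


a . b = (-5)*(-4) + (-2)*(-1) + 3*(-2) + 5*2
= 20 + 2 + (-6) + 10 = 26
|a|^2 = (-5)^2 + (-2)^2 + 3^2 + 5^2 = 63
|b|^2 = (-4)^2 + (-1)^2 + (-2)^2 + 2^2 = 25
(a.b)^2 = 26^2 = 676
|a|^2 * |b|^2 = 63 * 25 = 1575
Result = 676 - 1575 = -899


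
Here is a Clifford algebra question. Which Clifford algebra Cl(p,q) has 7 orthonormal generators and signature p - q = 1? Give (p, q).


We need p + q = 7 and p - q = 1.
Adding: 2p = 7 + 1 = 8, so p = 4.
Then q = 7 - 4 = 3.
(p, q) = (4, 3)


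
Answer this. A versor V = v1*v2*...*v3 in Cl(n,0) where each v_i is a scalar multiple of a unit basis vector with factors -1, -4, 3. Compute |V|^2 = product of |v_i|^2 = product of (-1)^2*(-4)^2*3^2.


Each vector v_i has |v_i|^2 = s_i^2
Squared scales: (-1)^2 = 1, (-4)^2 = 16, 3^2 = 9
|V|^2 = 1 * 16 * 9
= 144


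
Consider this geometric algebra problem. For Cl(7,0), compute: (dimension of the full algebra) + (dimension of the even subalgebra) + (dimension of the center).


n = 7 + 0 = 7
Total dim = 2^7 = 128
Even subalgebra dim = 2^6 = 64
n is odd, so center dim = 2
Sum = 128 + 64 + 2 = 194


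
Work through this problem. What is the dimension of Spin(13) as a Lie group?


Spin(n) double-covers SO(n); both have Lie algebra so(n) of dimension n(n-1)/2.
n = 13
n(n-1) = 13 * 12 = 156
dim Spin(13) = 156/2 = 78


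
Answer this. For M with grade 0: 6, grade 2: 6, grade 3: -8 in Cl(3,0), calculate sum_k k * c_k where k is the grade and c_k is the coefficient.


Grade-weighted sum = sum of grade_k * coefficient_k
0*6 = 0
2*6 = 12
3*(-8) = -24
Total = 0 + 12 + (-24) = -12


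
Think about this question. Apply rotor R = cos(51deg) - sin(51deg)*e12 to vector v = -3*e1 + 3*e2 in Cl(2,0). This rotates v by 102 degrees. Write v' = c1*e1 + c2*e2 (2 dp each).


Rotor R = cos(51deg) - sin(51deg)*e12
Rotation angle theta = 2 * 51 = 102 degrees
v' = R*v*~R rotates v by theta.
cos(102deg) = -0.2079, sin(102deg) = 0.9781
v'_1 = -3*cos(102deg) - 3*sin(102deg)
= -3*(-0.2079) - 3*0.9781
= -2.31
v'_2 = -3*sin(102deg) + 3*cos(102deg)
= -3*0.9781 + 3*(-0.2079)
= -3.56
v' = -2.31*e1 - 3.56*e2


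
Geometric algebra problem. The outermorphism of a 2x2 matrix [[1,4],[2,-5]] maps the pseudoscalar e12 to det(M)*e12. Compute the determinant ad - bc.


The outermorphism of a linear map f sends e1^e2 to f(e1)^f(e2).
f(e1) = 1*e1 + 2*e2
f(e2) = 4*e1 - 5*e2
f(e1) ^ f(e2) = (1*e1 + 2*e2) ^ (4*e1 - 5*e2)
= 1*(-5)*e12 + 2*4*e21
= (-5 - 8)*e12
= -13*e12
Coefficient = -13


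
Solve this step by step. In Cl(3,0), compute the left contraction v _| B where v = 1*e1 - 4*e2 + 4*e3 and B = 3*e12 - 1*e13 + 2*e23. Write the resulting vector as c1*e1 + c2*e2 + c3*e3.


Left contraction v _| B = <vB>_1 (grade-1 part of the geometric product vB).
Using e1_|e12 = e2, e2_|e12 = -e1, e1_|e13 = e3, e3_|e13 = -e1, e2_|e23 = e3, e3_|e23 = -e2:
e1 coeff: -v2*b12 - v3*b13 = -(-4)*(3) - (4)*(-1) = 16
e2 coeff: v1*b12 - v3*b23 = (1)*(3) - (4)*(2) = -5
e3 coeff: v1*b13 + v2*b23 = (1)*(-1) + (-4)*(2) = -9
v _| B = 16*e1 - 5*e2 - 9*e3


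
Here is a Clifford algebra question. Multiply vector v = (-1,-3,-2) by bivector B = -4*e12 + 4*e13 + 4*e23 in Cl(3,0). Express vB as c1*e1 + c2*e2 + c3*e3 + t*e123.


vB has grade-1 (vector) and grade-3 (trivector) parts: vB = (v _| B) + (v ^ B).
Vector part <vB>_1:
  e1: -v2*b12 - v3*b13 = -(-3)*(-4) - (-2)*(4) = -4
  e2: v1*b12 - v3*b23 = (-1)*(-4) - (-2)*(4) = 12
  e3: v1*b13 + v2*b23 = (-1)*(4) + (-3)*(4) = -16
Trivector part <vB>_3:
  e123: v1*b23 - v2*b13 + v3*b12 = (-1)*(4) - (-3)*(4) + (-2)*(-4) = 16
vB = -4*e1 + 12*e2 - 16*e3 + 16*e123


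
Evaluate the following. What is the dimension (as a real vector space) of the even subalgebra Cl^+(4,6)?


Even subalgebra dimension = 2^(n-1)
n = 4 + 6 = 10
2^(10 - 1) = 2^9 = 512
Verification: sum of C(10,k) for even k = 1 + 45 + 210 + 210 + 45 + 1 = 512
Result = 512


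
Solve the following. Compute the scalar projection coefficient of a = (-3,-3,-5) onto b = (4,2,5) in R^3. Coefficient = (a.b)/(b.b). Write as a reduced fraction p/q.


Projection coefficient = (a . b) / (b . b)
a . b = (-3)*4 + (-3)*2 + (-5)*5
= -12 + (-6) + (-25) = -43
b . b = 4^2 + 2^2 + 5^2
= 16 + 4 + 25 = 45
Coefficient = -43/45
In lowest terms: -43/45


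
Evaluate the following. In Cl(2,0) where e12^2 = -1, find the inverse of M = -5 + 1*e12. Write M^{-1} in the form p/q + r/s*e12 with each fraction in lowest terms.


M = -5 + 1*e12, where e12^2 = -1.
Since M commutes with its reverse ~M = a - b*e12, M * ~M = a^2 - b^2*e12^2 = a^2 + b^2.
So M^{-1} = ~M / (a^2 + b^2) = (a - b*e12)/(a^2 + b^2).
a^2 + b^2 = 25 + 1 = 26
Scalar part = -5/26 = -5/26
Bivector coeff = -1/26 = -1/26
M^{-1} = -5/26 - 1/26*e12


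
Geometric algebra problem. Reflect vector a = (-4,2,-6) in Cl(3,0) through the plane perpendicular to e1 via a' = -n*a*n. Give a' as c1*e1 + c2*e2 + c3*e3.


Reflection formula: a' = -n*a*n, with n = e1 (unit vector, n^2 = 1).
For reflection through hyperplane perp to e1:
The component along e1 flips sign, others stay.
a = (-4, 2, -6)
a' = (4, 2, -6)
a' = 4*e1 + 2*e2 - 6*e3


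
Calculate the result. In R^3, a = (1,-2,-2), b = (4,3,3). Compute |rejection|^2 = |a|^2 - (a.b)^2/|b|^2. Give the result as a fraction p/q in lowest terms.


|a|^2 = 1^2 + (-2)^2 + (-2)^2 = 9
|b|^2 = 4^2 + 3^2 + 3^2 = 34
a . b = 1*4 + (-2)*3 + (-2)*3 = -8
(a.b)^2 = (-8)^2 = 64
|rej|^2 = 9 - 64/34
= (306 - 64)/34
= 242/34
In lowest terms: 121/17


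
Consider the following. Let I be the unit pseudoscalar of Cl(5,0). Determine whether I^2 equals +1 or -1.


The pseudoscalar I = e1...e_n (product of all n generators) of Cl(p,q) satisfies I^2 = (-1)^(q + n(n-1)/2).
p = 5, q = 0, n = p + q = 5
n(n-1)/2 = 5 * 4 / 2 = 10
Exponent = q + n(n-1)/2 = 0 + 10 = 10
I^2 = (-1)^10 = +1


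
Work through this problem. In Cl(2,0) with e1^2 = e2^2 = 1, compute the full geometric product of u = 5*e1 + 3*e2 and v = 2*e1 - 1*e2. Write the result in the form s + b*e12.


Expand: (5*e1 + 3*e2)(2*e1 - 1*e2)
= 5*2*e1e1 + 5*(-1)*e1e2 + 3*2*e2e1 + 3*(-1)*e2e2
Using e1^2 = e2^2 = 1, e2e1 = -e1e2:
Scalar part s = 5*2 + 3*(-1) = 10 + (-3) = 7
Bivector part b = 5*(-1) - 3*2 = -5 - 6 = -11
uv = 7 - 11*e12


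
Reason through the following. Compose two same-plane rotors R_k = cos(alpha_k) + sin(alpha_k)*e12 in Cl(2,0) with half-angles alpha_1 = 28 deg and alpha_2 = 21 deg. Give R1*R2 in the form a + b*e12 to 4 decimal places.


Same-plane rotors commute and their half-angles add:
R1*R2 = cos(a1 + a2) + sin(a1 + a2)*e12.
a1 + a2 = 28 + 21 = 49 deg
cos(49 deg) = 0.6561
sin(49 deg) = 0.7547
R1*R2 = 0.6561 + 0.7547*e12


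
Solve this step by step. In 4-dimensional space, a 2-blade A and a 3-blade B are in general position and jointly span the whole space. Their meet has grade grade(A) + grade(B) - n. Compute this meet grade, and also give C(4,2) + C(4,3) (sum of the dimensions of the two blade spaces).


Meet grade = grade(A) + grade(B) - n
= 2 + 3 - 4 = 1
C(4,2) = 6
C(4,3) = 4
dim_A + dim_B = 6 + 4 = 10


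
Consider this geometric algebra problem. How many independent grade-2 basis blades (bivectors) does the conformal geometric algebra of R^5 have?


The conformal model of R^5 uses Cl(6,1) with m = 5 + 2 = 7 generators.
Number of grade-2 blades = C(m, 2) = C(7, 2)
= 7*6/2 = 21


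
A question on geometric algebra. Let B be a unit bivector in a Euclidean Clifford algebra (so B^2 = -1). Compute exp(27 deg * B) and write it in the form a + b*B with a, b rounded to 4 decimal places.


For a unit bivector B with B^2 = -1, the exponential series gives
e^(theta*B) = cos(theta) + sin(theta)*B (the GA analogue of Euler's formula).
theta = 27 degrees = 0.471239 rad
cos(27 deg) = 0.8910
sin(27 deg) = 0.4540
exp(theta*B) = 0.8910 + 0.4540*B


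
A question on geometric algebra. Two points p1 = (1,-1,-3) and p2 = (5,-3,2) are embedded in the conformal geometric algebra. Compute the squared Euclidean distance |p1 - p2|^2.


p1 - p2 = (-4, 2, -5)
|p1 - p2|^2 = (-4)^2 + 2^2 + (-5)^2
= 16 + 4 + 25
= 45


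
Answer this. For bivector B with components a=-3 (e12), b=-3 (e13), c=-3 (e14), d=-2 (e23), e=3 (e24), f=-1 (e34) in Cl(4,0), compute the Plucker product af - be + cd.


Plucker relation: af - be + cd
a*f = (-3)*(-1) = 3
b*e = (-3)*3 = -9
c*d = (-3)*(-2) = 6
af - be + cd = 3 - (-9) + 6
= 18


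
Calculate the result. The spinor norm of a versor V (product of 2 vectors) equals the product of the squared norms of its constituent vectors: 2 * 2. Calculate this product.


Spinor norm N(V) = |v1|^2 * |v2|^2 * ... * |v2|^2
= 2 * 2
Running product: 2, 4
N(V) = 4


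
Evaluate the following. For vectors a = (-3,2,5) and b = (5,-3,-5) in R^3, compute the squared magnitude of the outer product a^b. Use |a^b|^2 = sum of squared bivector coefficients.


a wedge b = (a1*b2 - a2*b1)*e12 + (a1*b3 - a3*b1)*e13 + (a2*b3 - a3*b2)*e23
e12 coeff: (-3)*(-3) - 2*5 = 9 - 10 = -1
e13 coeff: (-3)*(-5) - 5*5 = 15 - 25 = -10
e23 coeff: 2*(-5) - 5*(-3) = -10 - (-15) = 5
|a wedge b|^2 = (-1)^2 + (-10)^2 + 5^2
= 1 + 100 + 25
= 126


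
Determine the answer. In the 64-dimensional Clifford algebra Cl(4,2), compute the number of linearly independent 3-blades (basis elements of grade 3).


Number of grade-k basis blades in Cl(p,q) with n = p + q is C(n, k).
n = 4 + 2 = 6
C(6, 3) = 6! / (3! * 3!)
= 720 / (6 * 6)
= 20


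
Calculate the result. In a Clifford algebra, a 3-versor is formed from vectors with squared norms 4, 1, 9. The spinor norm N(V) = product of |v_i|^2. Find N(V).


Spinor norm N(V) = |v1|^2 * |v2|^2 * ... * |v3|^2
= 4 * 1 * 9
Running product: 4, 4, 36
N(V) = 36


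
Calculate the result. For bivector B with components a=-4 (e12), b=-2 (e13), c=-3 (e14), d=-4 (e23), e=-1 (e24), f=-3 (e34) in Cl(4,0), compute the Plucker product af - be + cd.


Plucker relation: af - be + cd
a*f = (-4)*(-3) = 12
b*e = (-2)*(-1) = 2
c*d = (-3)*(-4) = 12
af - be + cd = 12 - 2 + 12
= 22


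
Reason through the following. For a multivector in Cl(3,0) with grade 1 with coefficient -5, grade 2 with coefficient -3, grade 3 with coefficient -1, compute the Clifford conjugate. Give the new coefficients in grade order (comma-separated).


Clifford conjugate sign for grade k: (-1)^(k(k+1)/2)
Grade 1: (-1)^(1*2/2) = (-1)^1 = -1, coeff -5 -> 5
Grade 2: (-1)^(2*3/2) = (-1)^3 = -1, coeff -3 -> 3
Grade 3: (-1)^(3*4/2) = (-1)^6 = 1, coeff -1 -> -1
Conjugated coefficients: 5, 3, -1


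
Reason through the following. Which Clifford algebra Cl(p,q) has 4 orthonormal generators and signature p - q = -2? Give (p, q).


We need p + q = 4 and p - q = -2.
Adding: 2p = 4 + (-2) = 2, so p = 1.
Then q = 4 - 1 = 3.
(p, q) = (1, 3)


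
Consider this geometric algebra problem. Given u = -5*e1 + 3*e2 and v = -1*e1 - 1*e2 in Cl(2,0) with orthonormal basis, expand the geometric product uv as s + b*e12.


Expand: (-5*e1 + 3*e2)(-1*e1 - 1*e2)
= (-5)*(-1)*e1e1 + (-5)*(-1)*e1e2 + 3*(-1)*e2e1 + 3*(-1)*e2e2
Using e1^2 = e2^2 = 1, e2e1 = -e1e2:
Scalar part s = (-5)*(-1) + 3*(-1) = 5 + (-3) = 2
Bivector part b = (-5)*(-1) - 3*(-1) = 5 - (-3) = 8
uv = 2 + 8*e12


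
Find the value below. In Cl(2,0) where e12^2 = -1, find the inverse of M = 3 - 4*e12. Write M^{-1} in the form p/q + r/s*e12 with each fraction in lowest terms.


M = 3 - 4*e12, where e12^2 = -1.
Since M commutes with its reverse ~M = a - b*e12, M * ~M = a^2 - b^2*e12^2 = a^2 + b^2.
So M^{-1} = ~M / (a^2 + b^2) = (a - b*e12)/(a^2 + b^2).
a^2 + b^2 = 9 + 16 = 25
Scalar part = 3/25 = 3/25
Bivector coeff = 4/25 = 4/25
M^{-1} = 3/25 + 4/25*e12


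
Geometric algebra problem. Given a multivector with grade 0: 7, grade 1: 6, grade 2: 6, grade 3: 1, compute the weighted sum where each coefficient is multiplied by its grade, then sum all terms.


Grade-weighted sum = sum of grade_k * coefficient_k
0*7 = 0
1*6 = 6
2*6 = 12
3*1 = 3
Total = 0 + 6 + 12 + 3 = 21


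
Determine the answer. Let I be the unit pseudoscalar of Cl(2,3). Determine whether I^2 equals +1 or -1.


The pseudoscalar I = e1...e_n (product of all n generators) of Cl(p,q) satisfies I^2 = (-1)^(q + n(n-1)/2).
p = 2, q = 3, n = p + q = 5
n(n-1)/2 = 5 * 4 / 2 = 10
Exponent = q + n(n-1)/2 = 3 + 10 = 13
I^2 = (-1)^13 = -1


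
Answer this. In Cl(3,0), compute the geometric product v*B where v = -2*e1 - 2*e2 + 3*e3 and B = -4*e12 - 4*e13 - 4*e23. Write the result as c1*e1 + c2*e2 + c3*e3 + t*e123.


vB has grade-1 (vector) and grade-3 (trivector) parts: vB = (v _| B) + (v ^ B).
Vector part <vB>_1:
  e1: -v2*b12 - v3*b13 = -(-2)*(-4) - (3)*(-4) = 4
  e2: v1*b12 - v3*b23 = (-2)*(-4) - (3)*(-4) = 20
  e3: v1*b13 + v2*b23 = (-2)*(-4) + (-2)*(-4) = 16
Trivector part <vB>_3:
  e123: v1*b23 - v2*b13 + v3*b12 = (-2)*(-4) - (-2)*(-4) + (3)*(-4) = -12
vB = 4*e1 + 20*e2 + 16*e3 - 12*e123


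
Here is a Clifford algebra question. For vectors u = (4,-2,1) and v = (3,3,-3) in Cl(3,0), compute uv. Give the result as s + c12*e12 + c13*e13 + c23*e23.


In Cl(3,0): e_i^2 = 1, e_ie_j = -e_je_i for i != j.
Scalar part = u . v = 4*3 + (-2)*3 + 1*(-3)
= 12 + (-6) + (-3) = 3
e12 coeff = 4*3 - (-2)*3 = 12 - (-6) = 18
e13 coeff = 4*(-3) - 1*3 = -12 - 3 = -15
e23 coeff = (-2)*(-3) - 1*3 = 6 - 3 = 3
uv = 3 + 18*e12 - 15*e13 + 3*e23


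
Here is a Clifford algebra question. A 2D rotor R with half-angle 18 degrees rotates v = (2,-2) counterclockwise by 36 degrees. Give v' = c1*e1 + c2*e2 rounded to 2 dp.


Rotor R = cos(18deg) - sin(18deg)*e12
Rotation angle theta = 2 * 18 = 36 degrees
v' = R*v*~R rotates v by theta.
cos(36deg) = 0.8090, sin(36deg) = 0.5878
v'_1 = 2*cos(36deg) - (-2)*sin(36deg)
= 2*0.8090 - (-2)*0.5878
= 2.79
v'_2 = 2*sin(36deg) + (-2)*cos(36deg)
= 2*0.5878 + (-2)*0.8090
= -0.44
v' = 2.79*e1 - 0.44*e2


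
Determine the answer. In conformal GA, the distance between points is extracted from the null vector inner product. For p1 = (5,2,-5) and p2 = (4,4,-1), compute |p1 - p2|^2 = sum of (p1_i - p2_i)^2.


p1 - p2 = (1, -2, -4)
|p1 - p2|^2 = 1^2 + (-2)^2 + (-4)^2
= 1 + 4 + 16
= 21


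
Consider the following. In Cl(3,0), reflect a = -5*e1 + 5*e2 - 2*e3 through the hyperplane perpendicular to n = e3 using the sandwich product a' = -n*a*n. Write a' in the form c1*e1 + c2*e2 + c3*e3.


Reflection formula: a' = -n*a*n, with n = e3 (unit vector, n^2 = 1).
For reflection through hyperplane perp to e3:
The component along e3 flips sign, others stay.
a = (-5, 5, -2)
a' = (-5, 5, 2)
a' = -5*e1 + 5*e2 + 2*e3


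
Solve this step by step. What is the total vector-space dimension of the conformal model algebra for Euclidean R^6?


The conformal model of R^6 uses Cl(7,1): the 6 Euclidean generators plus two extra orthogonal generators e+ (e+^2 = +1) and e- (e-^2 = -1), from which the null vectors e0, einf are built.
Number of generators m = 6 + 2 = 8.
dim Cl(p,q) = 2^m = 2^8 = 256


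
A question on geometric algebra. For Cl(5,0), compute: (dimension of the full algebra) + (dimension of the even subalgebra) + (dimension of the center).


n = 5 + 0 = 5
Total dim = 2^5 = 32
Even subalgebra dim = 2^4 = 16
n is odd, so center dim = 2
Sum = 32 + 16 + 2 = 50


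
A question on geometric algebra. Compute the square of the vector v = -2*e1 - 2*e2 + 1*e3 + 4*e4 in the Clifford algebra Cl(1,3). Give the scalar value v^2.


v^2 = sum of c_i^2 * e_i^2
Positive signature terms (e_i^2 = +1): (-2)^2 = 4
Negative signature terms (e_j^2 = -1): (-2)^2 + 1^2 + 4^2 = 21
v^2 = 4 - 21 = -17


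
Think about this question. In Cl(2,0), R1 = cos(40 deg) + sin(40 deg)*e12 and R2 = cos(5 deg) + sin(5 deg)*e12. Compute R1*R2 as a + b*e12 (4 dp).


Same-plane rotors commute and their half-angles add:
R1*R2 = cos(a1 + a2) + sin(a1 + a2)*e12.
a1 + a2 = 40 + 5 = 45 deg
cos(45 deg) = 0.7071
sin(45 deg) = 0.7071
R1*R2 = 0.7071 + 0.7071*e12


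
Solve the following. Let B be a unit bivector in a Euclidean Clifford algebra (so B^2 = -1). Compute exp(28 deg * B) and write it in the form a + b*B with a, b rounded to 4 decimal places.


For a unit bivector B with B^2 = -1, the exponential series gives
e^(theta*B) = cos(theta) + sin(theta)*B (the GA analogue of Euler's formula).
theta = 28 degrees = 0.488692 rad
cos(28 deg) = 0.8829
sin(28 deg) = 0.4695
exp(theta*B) = 0.8829 + 0.4695*B


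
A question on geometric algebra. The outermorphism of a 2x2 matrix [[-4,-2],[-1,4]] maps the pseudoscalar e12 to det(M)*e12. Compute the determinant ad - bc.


The outermorphism of a linear map f sends e1^e2 to f(e1)^f(e2).
f(e1) = -4*e1 - 1*e2
f(e2) = -2*e1 + 4*e2
f(e1) ^ f(e2) = (-4*e1 - 1*e2) ^ (-2*e1 + 4*e2)
= (-4)*4*e12 + (-1)*(-2)*e21
= (-16 - 2)*e12
= -18*e12
Coefficient = -18


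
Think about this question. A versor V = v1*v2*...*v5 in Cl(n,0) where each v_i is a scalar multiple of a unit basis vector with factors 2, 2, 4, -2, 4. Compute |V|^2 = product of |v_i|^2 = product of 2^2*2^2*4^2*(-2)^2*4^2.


Each vector v_i has |v_i|^2 = s_i^2
Squared scales: 2^2 = 4, 2^2 = 4, 4^2 = 16, (-2)^2 = 4, 4^2 = 16
|V|^2 = 4 * 4 * 16 * 4 * 16
= 16384


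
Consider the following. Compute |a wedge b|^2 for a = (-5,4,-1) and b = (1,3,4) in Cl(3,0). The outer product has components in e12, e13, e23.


a wedge b = (a1*b2 - a2*b1)*e12 + (a1*b3 - a3*b1)*e13 + (a2*b3 - a3*b2)*e23
e12 coeff: (-5)*3 - 4*1 = -15 - 4 = -19
e13 coeff: (-5)*4 - (-1)*1 = -20 - (-1) = -19
e23 coeff: 4*4 - (-1)*3 = 16 - (-3) = 19
|a wedge b|^2 = (-19)^2 + (-19)^2 + 19^2
= 361 + 361 + 361
= 1083


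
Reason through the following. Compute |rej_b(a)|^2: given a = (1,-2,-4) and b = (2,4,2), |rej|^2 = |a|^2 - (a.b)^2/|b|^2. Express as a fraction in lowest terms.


|a|^2 = 1^2 + (-2)^2 + (-4)^2 = 21
|b|^2 = 2^2 + 4^2 + 2^2 = 24
a . b = 1*2 + (-2)*4 + (-4)*2 = -14
(a.b)^2 = (-14)^2 = 196
|rej|^2 = 21 - 196/24
= (504 - 196)/24
= 308/24
In lowest terms: 77/6


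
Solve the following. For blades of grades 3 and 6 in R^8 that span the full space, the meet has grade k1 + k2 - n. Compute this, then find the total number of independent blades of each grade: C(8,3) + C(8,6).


Meet grade = grade(A) + grade(B) - n
= 3 + 6 - 8 = 1
C(8,3) = 56
C(8,6) = 28
dim_A + dim_B = 56 + 28 = 84


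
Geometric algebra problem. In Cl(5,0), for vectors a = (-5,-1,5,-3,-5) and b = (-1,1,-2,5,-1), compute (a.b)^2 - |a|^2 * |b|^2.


a . b = (-5)*(-1) + (-1)*1 + 5*(-2) + (-3)*5 + (-5)*(-1)
= 5 + (-1) + (-10) + (-15) + 5 = -16
|a|^2 = (-5)^2 + (-1)^2 + 5^2 + (-3)^2 + (-5)^2 = 85
|b|^2 = (-1)^2 + 1^2 + (-2)^2 + 5^2 + (-1)^2 = 32
(a.b)^2 = (-16)^2 = 256
|a|^2 * |b|^2 = 85 * 32 = 2720
Result = 256 - 2720 = -2464


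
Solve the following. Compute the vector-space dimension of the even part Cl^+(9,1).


Even subalgebra dimension = 2^(n-1)
n = 9 + 1 = 10
2^(10 - 1) = 2^9 = 512
Verification: sum of C(10,k) for even k = 1 + 45 + 210 + 210 + 45 + 1 = 512
Result = 512


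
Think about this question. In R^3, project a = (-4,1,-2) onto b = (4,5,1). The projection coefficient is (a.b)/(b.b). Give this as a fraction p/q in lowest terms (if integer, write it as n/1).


Projection coefficient = (a . b) / (b . b)
a . b = (-4)*4 + 1*5 + (-2)*1
= -16 + 5 + (-2) = -13
b . b = 4^2 + 5^2 + 1^2
= 16 + 25 + 1 = 42
Coefficient = -13/42
In lowest terms: -13/42


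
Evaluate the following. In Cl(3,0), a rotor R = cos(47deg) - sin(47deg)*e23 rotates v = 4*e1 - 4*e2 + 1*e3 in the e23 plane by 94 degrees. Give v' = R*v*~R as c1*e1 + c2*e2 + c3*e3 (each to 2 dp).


Rotor R = cos(47deg) - sin(47deg)*e23
Rotation angle theta = 2 * 47 = 94 degrees in the e23 plane (e2 -> e3).
The component perpendicular to the plane (e1) is invariant: v'_1 = v1 = 4.00
cos(94deg) = -0.0698, sin(94deg) = 0.9976
v'_2 = v2*cos(theta) - v3*sin(theta) = -4*(-0.0698) - 1*0.9976 = -0.72
v'_3 = v2*sin(theta) + v3*cos(theta) = -4*0.9976 + 1*(-0.0698) = -4.06
v' = 4.00*e1 - 0.72*e2 - 4.06*e3


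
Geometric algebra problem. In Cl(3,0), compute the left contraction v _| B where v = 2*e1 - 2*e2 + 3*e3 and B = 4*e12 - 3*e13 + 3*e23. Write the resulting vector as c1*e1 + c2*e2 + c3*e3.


Left contraction v _| B = <vB>_1 (grade-1 part of the geometric product vB).
Using e1_|e12 = e2, e2_|e12 = -e1, e1_|e13 = e3, e3_|e13 = -e1, e2_|e23 = e3, e3_|e23 = -e2:
e1 coeff: -v2*b12 - v3*b13 = -(-2)*(4) - (3)*(-3) = 17
e2 coeff: v1*b12 - v3*b23 = (2)*(4) - (3)*(3) = -1
e3 coeff: v1*b13 + v2*b23 = (2)*(-3) + (-2)*(3) = -12
v _| B = 17*e1 - 1*e2 - 12*e3


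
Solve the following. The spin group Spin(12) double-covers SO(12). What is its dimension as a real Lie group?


Spin(n) double-covers SO(n); both have Lie algebra so(n) of dimension n(n-1)/2.
n = 12
n(n-1) = 12 * 11 = 132
dim Spin(12) = 132/2 = 66


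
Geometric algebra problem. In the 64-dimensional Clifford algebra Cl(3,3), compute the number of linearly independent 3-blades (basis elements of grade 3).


Number of grade-k basis blades in Cl(p,q) with n = p + q is C(n, k).
n = 3 + 3 = 6
C(6, 3) = 6! / (3! * 3!)
= 720 / (6 * 6)
= 20


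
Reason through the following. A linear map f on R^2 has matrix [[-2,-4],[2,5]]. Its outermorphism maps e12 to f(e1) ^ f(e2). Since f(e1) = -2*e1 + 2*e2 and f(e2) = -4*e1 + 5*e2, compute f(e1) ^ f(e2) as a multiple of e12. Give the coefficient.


The outermorphism of a linear map f sends e1^e2 to f(e1)^f(e2).
f(e1) = -2*e1 + 2*e2
f(e2) = -4*e1 + 5*e2
f(e1) ^ f(e2) = (-2*e1 + 2*e2) ^ (-4*e1 + 5*e2)
= (-2)*5*e12 + 2*(-4)*e21
= (-10 - (-8))*e12
= -2*e12
Coefficient = -2


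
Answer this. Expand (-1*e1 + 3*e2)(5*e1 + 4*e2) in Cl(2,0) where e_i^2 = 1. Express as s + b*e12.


Expand: (-1*e1 + 3*e2)(5*e1 + 4*e2)
= (-1)*5*e1e1 + (-1)*4*e1e2 + 3*5*e2e1 + 3*4*e2e2
Using e1^2 = e2^2 = 1, e2e1 = -e1e2:
Scalar part s = (-1)*5 + 3*4 = -5 + 12 = 7
Bivector part b = (-1)*4 - 3*5 = -4 - 15 = -19
uv = 7 - 19*e12


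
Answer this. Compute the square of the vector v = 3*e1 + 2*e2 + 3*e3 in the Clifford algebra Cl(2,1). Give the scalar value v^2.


v^2 = sum of c_i^2 * e_i^2
Positive signature terms (e_i^2 = +1): 3^2 + 2^2 = 13
Negative signature terms (e_j^2 = -1): 3^2 = 9
v^2 = 13 - 9 = 4


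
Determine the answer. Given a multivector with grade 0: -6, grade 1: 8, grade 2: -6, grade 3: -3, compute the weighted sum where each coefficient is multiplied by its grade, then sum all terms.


Grade-weighted sum = sum of grade_k * coefficient_k
0*(-6) = 0
1*8 = 8
2*(-6) = -12
3*(-3) = -9
Total = 0 + 8 + (-12) + (-9) = -13


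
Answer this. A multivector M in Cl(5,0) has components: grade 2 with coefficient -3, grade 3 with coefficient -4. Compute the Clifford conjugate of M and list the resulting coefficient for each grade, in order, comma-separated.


Clifford conjugate sign for grade k: (-1)^(k(k+1)/2)
Grade 2: (-1)^(2*3/2) = (-1)^3 = -1, coeff -3 -> 3
Grade 3: (-1)^(3*4/2) = (-1)^6 = 1, coeff -4 -> -4
Conjugated coefficients: 3, -4


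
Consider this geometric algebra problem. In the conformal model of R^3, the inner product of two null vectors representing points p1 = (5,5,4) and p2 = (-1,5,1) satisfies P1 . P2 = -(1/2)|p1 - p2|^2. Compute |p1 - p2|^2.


p1 - p2 = (6, 0, 3)
|p1 - p2|^2 = 6^2 + 0^2 + 3^2
= 36 + 0 + 9
= 45


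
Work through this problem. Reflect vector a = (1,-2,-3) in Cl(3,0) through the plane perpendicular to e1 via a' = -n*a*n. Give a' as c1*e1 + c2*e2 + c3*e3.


Reflection formula: a' = -n*a*n, with n = e1 (unit vector, n^2 = 1).
For reflection through hyperplane perp to e1:
The component along e1 flips sign, others stay.
a = (1, -2, -3)
a' = (-1, -2, -3)
a' = -1*e1 - 2*e2 - 3*e3


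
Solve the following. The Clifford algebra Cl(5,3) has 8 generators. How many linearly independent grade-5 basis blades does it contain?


Number of grade-k basis blades in Cl(p,q) with n = p + q is C(n, k).
n = 5 + 3 = 8
C(8, 5) = 8! / (5! * 3!)
= 40320 / (120 * 6)
= 56


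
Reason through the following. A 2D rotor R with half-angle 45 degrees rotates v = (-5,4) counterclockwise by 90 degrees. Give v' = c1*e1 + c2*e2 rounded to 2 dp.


Rotor R = cos(45deg) - sin(45deg)*e12
Rotation angle theta = 2 * 45 = 90 degrees
v' = R*v*~R rotates v by theta.
cos(90deg) = 0.0000, sin(90deg) = 1.0000
v'_1 = -5*cos(90deg) - 4*sin(90deg)
= -5*0.0000 - 4*1.0000
= -4.00
v'_2 = -5*sin(90deg) + 4*cos(90deg)
= -5*1.0000 + 4*0.0000
= -5.00
v' = -4.00*e1 - 5.00*e2


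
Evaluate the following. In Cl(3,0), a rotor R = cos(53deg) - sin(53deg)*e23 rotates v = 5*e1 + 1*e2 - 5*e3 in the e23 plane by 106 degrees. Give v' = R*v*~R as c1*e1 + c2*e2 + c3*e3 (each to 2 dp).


Rotor R = cos(53deg) - sin(53deg)*e23
Rotation angle theta = 2 * 53 = 106 degrees in the e23 plane (e2 -> e3).
The component perpendicular to the plane (e1) is invariant: v'_1 = v1 = 5.00
cos(106deg) = -0.2756, sin(106deg) = 0.9613
v'_2 = v2*cos(theta) - v3*sin(theta) = 1*(-0.2756) - (-5)*0.9613 = 4.53
v'_3 = v2*sin(theta) + v3*cos(theta) = 1*0.9613 + (-5)*(-0.2756) = 2.34
v' = 5.00*e1 + 4.53*e2 + 2.34*e3


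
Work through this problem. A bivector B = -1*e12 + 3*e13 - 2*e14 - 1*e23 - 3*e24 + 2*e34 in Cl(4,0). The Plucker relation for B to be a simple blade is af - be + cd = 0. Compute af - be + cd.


Plucker relation: af - be + cd
a*f = (-1)*2 = -2
b*e = 3*(-3) = -9
c*d = (-2)*(-1) = 2
af - be + cd = -2 - (-9) + 2
= 9


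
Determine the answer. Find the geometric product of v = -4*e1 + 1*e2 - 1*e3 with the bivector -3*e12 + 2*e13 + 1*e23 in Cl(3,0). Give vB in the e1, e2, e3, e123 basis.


vB has grade-1 (vector) and grade-3 (trivector) parts: vB = (v _| B) + (v ^ B).
Vector part <vB>_1:
  e1: -v2*b12 - v3*b13 = -(1)*(-3) - (-1)*(2) = 5
  e2: v1*b12 - v3*b23 = (-4)*(-3) - (-1)*(1) = 13
  e3: v1*b13 + v2*b23 = (-4)*(2) + (1)*(1) = -7
Trivector part <vB>_3:
  e123: v1*b23 - v2*b13 + v3*b12 = (-4)*(1) - (1)*(2) + (-1)*(-3) = -3
vB = 5*e1 + 13*e2 - 7*e3 - 3*e123


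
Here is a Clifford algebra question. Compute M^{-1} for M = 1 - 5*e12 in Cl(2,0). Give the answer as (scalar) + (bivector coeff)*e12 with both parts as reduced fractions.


M = 1 - 5*e12, where e12^2 = -1.
Since M commutes with its reverse ~M = a - b*e12, M * ~M = a^2 - b^2*e12^2 = a^2 + b^2.
So M^{-1} = ~M / (a^2 + b^2) = (a - b*e12)/(a^2 + b^2).
a^2 + b^2 = 1 + 25 = 26
Scalar part = 1/26 = 1/26
Bivector coeff = 5/26 = 5/26
M^{-1} = 1/26 + 5/26*e12


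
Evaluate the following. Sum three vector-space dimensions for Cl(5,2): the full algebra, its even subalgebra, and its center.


n = 5 + 2 = 7
Total dim = 2^7 = 128
Even subalgebra dim = 2^6 = 64
n is odd, so center dim = 2
Sum = 128 + 64 + 2 = 194


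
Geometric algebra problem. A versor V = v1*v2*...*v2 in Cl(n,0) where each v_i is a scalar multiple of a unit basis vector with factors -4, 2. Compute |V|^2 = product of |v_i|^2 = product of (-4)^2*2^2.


Each vector v_i has |v_i|^2 = s_i^2
Squared scales: (-4)^2 = 16, 2^2 = 4
|V|^2 = 16 * 4
= 64


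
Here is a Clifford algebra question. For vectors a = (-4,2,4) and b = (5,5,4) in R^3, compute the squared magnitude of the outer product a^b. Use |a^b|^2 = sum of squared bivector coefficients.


a wedge b = (a1*b2 - a2*b1)*e12 + (a1*b3 - a3*b1)*e13 + (a2*b3 - a3*b2)*e23
e12 coeff: (-4)*5 - 2*5 = -20 - 10 = -30
e13 coeff: (-4)*4 - 4*5 = -16 - 20 = -36
e23 coeff: 2*4 - 4*5 = 8 - 20 = -12
|a wedge b|^2 = (-30)^2 + (-36)^2 + (-12)^2
= 900 + 1296 + 144
= 2340


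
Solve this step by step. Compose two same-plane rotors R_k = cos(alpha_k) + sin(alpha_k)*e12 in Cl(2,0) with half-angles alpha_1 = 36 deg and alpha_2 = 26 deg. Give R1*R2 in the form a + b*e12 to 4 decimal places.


Same-plane rotors commute and their half-angles add:
R1*R2 = cos(a1 + a2) + sin(a1 + a2)*e12.
a1 + a2 = 36 + 26 = 62 deg
cos(62 deg) = 0.4695
sin(62 deg) = 0.8829
R1*R2 = 0.4695 + 0.8829*e12


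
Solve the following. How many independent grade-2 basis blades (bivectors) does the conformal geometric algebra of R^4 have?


The conformal model of R^4 uses Cl(5,1) with m = 4 + 2 = 6 generators.
Number of grade-2 blades = C(m, 2) = C(6, 2)
= 6*5/2 = 15


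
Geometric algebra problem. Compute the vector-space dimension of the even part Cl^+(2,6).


Even subalgebra dimension = 2^(n-1)
n = 2 + 6 = 8
2^(8 - 1) = 2^7 = 128
Verification: sum of C(8,k) for even k = 1 + 28 + 70 + 28 + 1 = 128
Result = 128


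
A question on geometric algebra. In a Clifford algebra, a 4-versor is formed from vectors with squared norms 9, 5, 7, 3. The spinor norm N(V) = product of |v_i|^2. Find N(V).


Spinor norm N(V) = |v1|^2 * |v2|^2 * ... * |v4|^2
= 9 * 5 * 7 * 3
Running product: 9, 45, 315, 945
N(V) = 945


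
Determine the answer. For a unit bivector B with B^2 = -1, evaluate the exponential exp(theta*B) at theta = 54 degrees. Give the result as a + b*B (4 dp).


For a unit bivector B with B^2 = -1, the exponential series gives
e^(theta*B) = cos(theta) + sin(theta)*B (the GA analogue of Euler's formula).
theta = 54 degrees = 0.942478 rad
cos(54 deg) = 0.5878
sin(54 deg) = 0.8090
exp(theta*B) = 0.5878 + 0.8090*B


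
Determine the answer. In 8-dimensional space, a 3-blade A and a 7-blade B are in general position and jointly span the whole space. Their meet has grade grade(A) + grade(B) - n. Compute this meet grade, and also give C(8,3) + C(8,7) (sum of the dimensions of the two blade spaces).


Meet grade = grade(A) + grade(B) - n
= 3 + 7 - 8 = 2
C(8,3) = 56
C(8,7) = 8
dim_A + dim_B = 56 + 8 = 64


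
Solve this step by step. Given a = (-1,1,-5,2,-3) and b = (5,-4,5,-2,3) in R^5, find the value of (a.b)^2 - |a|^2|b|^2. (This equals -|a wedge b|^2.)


a . b = (-1)*5 + 1*(-4) + (-5)*5 + 2*(-2) + (-3)*3
= -5 + (-4) + (-25) + (-4) + (-9) = -47
|a|^2 = (-1)^2 + 1^2 + (-5)^2 + 2^2 + (-3)^2 = 40
|b|^2 = 5^2 + (-4)^2 + 5^2 + (-2)^2 + 3^2 = 79
(a.b)^2 = (-47)^2 = 2209
|a|^2 * |b|^2 = 40 * 79 = 3160
Result = 2209 - 3160 = -951


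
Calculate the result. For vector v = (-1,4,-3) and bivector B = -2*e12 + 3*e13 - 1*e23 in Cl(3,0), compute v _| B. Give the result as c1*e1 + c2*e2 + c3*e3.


Left contraction v _| B = <vB>_1 (grade-1 part of the geometric product vB).
Using e1_|e12 = e2, e2_|e12 = -e1, e1_|e13 = e3, e3_|e13 = -e1, e2_|e23 = e3, e3_|e23 = -e2:
e1 coeff: -v2*b12 - v3*b13 = -(4)*(-2) - (-3)*(3) = 17
e2 coeff: v1*b12 - v3*b23 = (-1)*(-2) - (-3)*(-1) = -1
e3 coeff: v1*b13 + v2*b23 = (-1)*(3) + (4)*(-1) = -7
v _| B = 17*e1 - 1*e2 - 7*e3


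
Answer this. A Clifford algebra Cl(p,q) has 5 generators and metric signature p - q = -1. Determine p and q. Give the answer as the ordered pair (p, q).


We need p + q = 5 and p - q = -1.
Adding: 2p = 5 + (-1) = 4, so p = 2.
Then q = 5 - 2 = 3.
(p, q) = (2, 3)


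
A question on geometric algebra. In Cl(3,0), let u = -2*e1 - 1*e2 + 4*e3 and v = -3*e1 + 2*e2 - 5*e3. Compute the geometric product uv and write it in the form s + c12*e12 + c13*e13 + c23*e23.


In Cl(3,0): e_i^2 = 1, e_ie_j = -e_je_i for i != j.
Scalar part = u . v = (-2)*(-3) + (-1)*2 + 4*(-5)
= 6 + (-2) + (-20) = -16
e12 coeff = (-2)*2 - (-1)*(-3) = -4 - 3 = -7
e13 coeff = (-2)*(-5) - 4*(-3) = 10 - (-12) = 22
e23 coeff = (-1)*(-5) - 4*2 = 5 - 8 = -3
uv = -16 - 7*e12 + 22*e13 - 3*e23


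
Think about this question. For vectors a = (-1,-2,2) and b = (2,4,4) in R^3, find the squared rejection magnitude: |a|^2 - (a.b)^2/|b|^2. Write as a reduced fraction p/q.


|a|^2 = (-1)^2 + (-2)^2 + 2^2 = 9
|b|^2 = 2^2 + 4^2 + 4^2 = 36
a . b = (-1)*2 + (-2)*4 + 2*4 = -2
(a.b)^2 = (-2)^2 = 4
|rej|^2 = 9 - 4/36
= (324 - 4)/36
= 320/36
In lowest terms: 80/9


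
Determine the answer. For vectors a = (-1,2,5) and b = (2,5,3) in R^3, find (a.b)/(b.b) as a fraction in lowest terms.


Projection coefficient = (a . b) / (b . b)
a . b = (-1)*2 + 2*5 + 5*3
= -2 + 10 + 15 = 23
b . b = 2^2 + 5^2 + 3^2
= 4 + 25 + 9 = 38
Coefficient = 23/38
In lowest terms: 23/38


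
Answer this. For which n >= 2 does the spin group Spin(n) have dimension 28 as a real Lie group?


dim Spin(n) = dim so(n) = n(n-1)/2.
Solve n(n-1)/2 = 28, i.e. n^2 - n - 56 = 0.
Discriminant = 1 + 8*28 = 225
n = (1 + sqrt(225))/2 = (1 + 15)/2 = 8


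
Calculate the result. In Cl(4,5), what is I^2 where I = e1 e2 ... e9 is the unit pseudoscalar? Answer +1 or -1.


The pseudoscalar I = e1...e_n (product of all n generators) of Cl(p,q) satisfies I^2 = (-1)^(q + n(n-1)/2).
p = 4, q = 5, n = p + q = 9
n(n-1)/2 = 9 * 8 / 2 = 36
Exponent = q + n(n-1)/2 = 5 + 36 = 41
I^2 = (-1)^41 = -1


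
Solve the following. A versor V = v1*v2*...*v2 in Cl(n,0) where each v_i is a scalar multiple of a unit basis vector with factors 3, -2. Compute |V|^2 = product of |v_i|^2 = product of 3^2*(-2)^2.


Each vector v_i has |v_i|^2 = s_i^2
Squared scales: 3^2 = 9, (-2)^2 = 4
|V|^2 = 9 * 4
= 36


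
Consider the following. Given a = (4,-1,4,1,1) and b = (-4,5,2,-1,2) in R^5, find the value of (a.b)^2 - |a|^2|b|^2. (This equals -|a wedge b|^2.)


a . b = 4*(-4) + (-1)*5 + 4*2 + 1*(-1) + 1*2
= -16 + (-5) + 8 + (-1) + 2 = -12
|a|^2 = 4^2 + (-1)^2 + 4^2 + 1^2 + 1^2 = 35
|b|^2 = (-4)^2 + 5^2 + 2^2 + (-1)^2 + 2^2 = 50
(a.b)^2 = (-12)^2 = 144
|a|^2 * |b|^2 = 35 * 50 = 1750
Result = 144 - 1750 = -1606


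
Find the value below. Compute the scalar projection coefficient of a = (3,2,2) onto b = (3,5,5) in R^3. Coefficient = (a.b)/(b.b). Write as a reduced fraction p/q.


Projection coefficient = (a . b) / (b . b)
a . b = 3*3 + 2*5 + 2*5
= 9 + 10 + 10 = 29
b . b = 3^2 + 5^2 + 5^2
= 9 + 25 + 25 = 59
Coefficient = 29/59
In lowest terms: 29/59


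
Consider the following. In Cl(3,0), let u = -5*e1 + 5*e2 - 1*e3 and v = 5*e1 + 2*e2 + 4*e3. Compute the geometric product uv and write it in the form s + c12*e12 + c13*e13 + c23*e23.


In Cl(3,0): e_i^2 = 1, e_ie_j = -e_je_i for i != j.
Scalar part = u . v = (-5)*5 + 5*2 + (-1)*4
= -25 + 10 + (-4) = -19
e12 coeff = (-5)*2 - 5*5 = -10 - 25 = -35
e13 coeff = (-5)*4 - (-1)*5 = -20 - (-5) = -15
e23 coeff = 5*4 - (-1)*2 = 20 - (-2) = 22
uv = -19 - 35*e12 - 15*e13 + 22*e23


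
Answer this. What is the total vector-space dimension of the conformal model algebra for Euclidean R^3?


The conformal model of R^3 uses Cl(4,1): the 3 Euclidean generators plus two extra orthogonal generators e+ (e+^2 = +1) and e- (e-^2 = -1), from which the null vectors e0, einf are built.
Number of generators m = 3 + 2 = 5.
dim Cl(p,q) = 2^m = 2^5 = 32


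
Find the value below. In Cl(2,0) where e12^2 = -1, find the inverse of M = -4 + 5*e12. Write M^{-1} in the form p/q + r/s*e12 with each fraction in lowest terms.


M = -4 + 5*e12, where e12^2 = -1.
Since M commutes with its reverse ~M = a - b*e12, M * ~M = a^2 - b^2*e12^2 = a^2 + b^2.
So M^{-1} = ~M / (a^2 + b^2) = (a - b*e12)/(a^2 + b^2).
a^2 + b^2 = 16 + 25 = 41
Scalar part = -4/41 = -4/41
Bivector coeff = -5/41 = -5/41
M^{-1} = -4/41 - 5/41*e12


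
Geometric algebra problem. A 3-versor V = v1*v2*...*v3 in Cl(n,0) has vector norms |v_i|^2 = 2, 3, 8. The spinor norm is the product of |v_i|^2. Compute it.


Spinor norm N(V) = |v1|^2 * |v2|^2 * ... * |v3|^2
= 2 * 3 * 8
Running product: 2, 6, 48
N(V) = 48


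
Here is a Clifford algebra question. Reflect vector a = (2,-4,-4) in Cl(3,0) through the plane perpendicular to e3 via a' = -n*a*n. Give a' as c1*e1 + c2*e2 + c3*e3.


Reflection formula: a' = -n*a*n, with n = e3 (unit vector, n^2 = 1).
For reflection through hyperplane perp to e3:
The component along e3 flips sign, others stay.
a = (2, -4, -4)
a' = (2, -4, 4)
a' = 2*e1 - 4*e2 + 4*e3


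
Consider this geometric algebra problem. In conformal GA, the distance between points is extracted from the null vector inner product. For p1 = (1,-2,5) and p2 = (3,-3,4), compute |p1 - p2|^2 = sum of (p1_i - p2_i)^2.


p1 - p2 = (-2, 1, 1)
|p1 - p2|^2 = (-2)^2 + 1^2 + 1^2
= 4 + 1 + 1
= 6


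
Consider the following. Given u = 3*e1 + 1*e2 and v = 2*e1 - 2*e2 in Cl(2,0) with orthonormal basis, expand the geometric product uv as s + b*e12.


Expand: (3*e1 + 1*e2)(2*e1 - 2*e2)
= 3*2*e1e1 + 3*(-2)*e1e2 + 1*2*e2e1 + 1*(-2)*e2e2
Using e1^2 = e2^2 = 1, e2e1 = -e1e2:
Scalar part s = 3*2 + 1*(-2) = 6 + (-2) = 4
Bivector part b = 3*(-2) - 1*2 = -6 - 2 = -8
uv = 4 - 8*e12


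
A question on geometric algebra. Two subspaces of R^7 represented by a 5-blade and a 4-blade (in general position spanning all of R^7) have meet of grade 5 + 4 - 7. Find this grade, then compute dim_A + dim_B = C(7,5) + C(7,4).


Meet grade = grade(A) + grade(B) - n
= 5 + 4 - 7 = 2
C(7,5) = 21
C(7,4) = 35
dim_A + dim_B = 21 + 35 = 56


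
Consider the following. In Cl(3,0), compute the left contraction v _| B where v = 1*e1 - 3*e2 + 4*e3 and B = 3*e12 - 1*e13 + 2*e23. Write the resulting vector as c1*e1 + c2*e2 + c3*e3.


Left contraction v _| B = <vB>_1 (grade-1 part of the geometric product vB).
Using e1_|e12 = e2, e2_|e12 = -e1, e1_|e13 = e3, e3_|e13 = -e1, e2_|e23 = e3, e3_|e23 = -e2:
e1 coeff: -v2*b12 - v3*b13 = -(-3)*(3) - (4)*(-1) = 13
e2 coeff: v1*b12 - v3*b23 = (1)*(3) - (4)*(2) = -5
e3 coeff: v1*b13 + v2*b23 = (1)*(-1) + (-3)*(2) = -7
v _| B = 13*e1 - 5*e2 - 7*e3


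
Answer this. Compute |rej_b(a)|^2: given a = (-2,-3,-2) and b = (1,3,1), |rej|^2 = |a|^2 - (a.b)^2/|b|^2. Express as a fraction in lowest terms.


|a|^2 = (-2)^2 + (-3)^2 + (-2)^2 = 17
|b|^2 = 1^2 + 3^2 + 1^2 = 11
a . b = (-2)*1 + (-3)*3 + (-2)*1 = -13
(a.b)^2 = (-13)^2 = 169
|rej|^2 = 17 - 169/11
= (187 - 169)/11
= 18/11
In lowest terms: 18/11


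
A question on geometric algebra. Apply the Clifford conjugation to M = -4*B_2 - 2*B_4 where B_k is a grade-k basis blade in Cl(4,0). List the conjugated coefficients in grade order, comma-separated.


Clifford conjugate sign for grade k: (-1)^(k(k+1)/2)
Grade 2: (-1)^(2*3/2) = (-1)^3 = -1, coeff -4 -> 4
Grade 4: (-1)^(4*5/2) = (-1)^10 = 1, coeff -2 -> -2
Conjugated coefficients: 4, -2


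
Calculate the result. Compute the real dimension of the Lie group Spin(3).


Spin(n) double-covers SO(n); both have Lie algebra so(n) of dimension n(n-1)/2.
n = 3
n(n-1) = 3 * 2 = 6
dim Spin(3) = 6/2 = 3


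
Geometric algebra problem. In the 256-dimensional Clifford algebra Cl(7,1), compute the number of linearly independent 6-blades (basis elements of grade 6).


Number of grade-k basis blades in Cl(p,q) with n = p + q is C(n, k).
n = 7 + 1 = 8
C(8, 6) = 8! / (6! * 2!)
= 40320 / (720 * 2)
= 28


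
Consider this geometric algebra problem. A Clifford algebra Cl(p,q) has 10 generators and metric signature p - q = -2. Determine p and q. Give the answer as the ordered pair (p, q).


We need p + q = 10 and p - q = -2.
Adding: 2p = 10 + (-2) = 8, so p = 4.
Then q = 10 - 4 = 6.
(p, q) = (4, 6)


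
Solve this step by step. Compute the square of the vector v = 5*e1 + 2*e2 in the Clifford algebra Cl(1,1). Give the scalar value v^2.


v^2 = sum of c_i^2 * e_i^2
Positive signature terms (e_i^2 = +1): 5^2 = 25
Negative signature terms (e_j^2 = -1): 2^2 = 4
v^2 = 25 - 4 = 21


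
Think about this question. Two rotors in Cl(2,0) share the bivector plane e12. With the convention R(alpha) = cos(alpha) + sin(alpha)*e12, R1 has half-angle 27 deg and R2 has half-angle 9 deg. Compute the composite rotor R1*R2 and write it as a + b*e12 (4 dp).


Same-plane rotors commute and their half-angles add:
R1*R2 = cos(a1 + a2) + sin(a1 + a2)*e12.
a1 + a2 = 27 + 9 = 36 deg
cos(36 deg) = 0.8090
sin(36 deg) = 0.5878
R1*R2 = 0.8090 + 0.5878*e12


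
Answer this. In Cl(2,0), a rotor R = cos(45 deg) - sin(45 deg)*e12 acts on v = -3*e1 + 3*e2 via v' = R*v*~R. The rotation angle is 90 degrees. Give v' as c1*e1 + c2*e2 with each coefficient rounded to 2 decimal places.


Rotor R = cos(45deg) - sin(45deg)*e12
Rotation angle theta = 2 * 45 = 90 degrees
v' = R*v*~R rotates v by theta.
cos(90deg) = 0.0000, sin(90deg) = 1.0000
v'_1 = -3*cos(90deg) - 3*sin(90deg)
= -3*0.0000 - 3*1.0000
= -3.00
v'_2 = -3*sin(90deg) + 3*cos(90deg)
= -3*1.0000 + 3*0.0000
= -3.00
v' = -3.00*e1 - 3.00*e2
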